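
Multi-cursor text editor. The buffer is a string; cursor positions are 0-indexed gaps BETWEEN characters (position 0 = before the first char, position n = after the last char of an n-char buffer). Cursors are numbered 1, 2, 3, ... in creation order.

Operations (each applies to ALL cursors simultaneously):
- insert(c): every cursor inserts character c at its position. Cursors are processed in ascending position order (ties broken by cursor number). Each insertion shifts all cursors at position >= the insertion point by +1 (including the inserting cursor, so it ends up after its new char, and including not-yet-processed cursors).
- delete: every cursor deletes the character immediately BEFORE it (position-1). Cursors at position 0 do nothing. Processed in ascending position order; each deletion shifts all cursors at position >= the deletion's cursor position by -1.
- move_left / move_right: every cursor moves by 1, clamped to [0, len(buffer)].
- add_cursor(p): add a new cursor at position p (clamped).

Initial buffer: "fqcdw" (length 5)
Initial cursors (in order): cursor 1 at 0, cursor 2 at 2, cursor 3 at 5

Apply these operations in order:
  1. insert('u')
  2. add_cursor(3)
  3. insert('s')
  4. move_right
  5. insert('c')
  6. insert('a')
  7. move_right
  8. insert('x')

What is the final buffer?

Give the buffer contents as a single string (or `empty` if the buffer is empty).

After op 1 (insert('u')): buffer="ufqucdwu" (len 8), cursors c1@1 c2@4 c3@8, authorship 1..2...3
After op 2 (add_cursor(3)): buffer="ufqucdwu" (len 8), cursors c1@1 c4@3 c2@4 c3@8, authorship 1..2...3
After op 3 (insert('s')): buffer="usfqsuscdwus" (len 12), cursors c1@2 c4@5 c2@7 c3@12, authorship 11..422...33
After op 4 (move_right): buffer="usfqsuscdwus" (len 12), cursors c1@3 c4@6 c2@8 c3@12, authorship 11..422...33
After op 5 (insert('c')): buffer="usfcqsucsccdwusc" (len 16), cursors c1@4 c4@8 c2@11 c3@16, authorship 11.1.4242.2..333
After op 6 (insert('a')): buffer="usfcaqsucasccadwusca" (len 20), cursors c1@5 c4@10 c2@14 c3@20, authorship 11.11.42442.22..3333
After op 7 (move_right): buffer="usfcaqsucasccadwusca" (len 20), cursors c1@6 c4@11 c2@15 c3@20, authorship 11.11.42442.22..3333
After op 8 (insert('x')): buffer="usfcaqxsucasxccadxwuscax" (len 24), cursors c1@7 c4@13 c2@18 c3@24, authorship 11.11.1424424.22.2.33333

Answer: usfcaqxsucasxccadxwuscax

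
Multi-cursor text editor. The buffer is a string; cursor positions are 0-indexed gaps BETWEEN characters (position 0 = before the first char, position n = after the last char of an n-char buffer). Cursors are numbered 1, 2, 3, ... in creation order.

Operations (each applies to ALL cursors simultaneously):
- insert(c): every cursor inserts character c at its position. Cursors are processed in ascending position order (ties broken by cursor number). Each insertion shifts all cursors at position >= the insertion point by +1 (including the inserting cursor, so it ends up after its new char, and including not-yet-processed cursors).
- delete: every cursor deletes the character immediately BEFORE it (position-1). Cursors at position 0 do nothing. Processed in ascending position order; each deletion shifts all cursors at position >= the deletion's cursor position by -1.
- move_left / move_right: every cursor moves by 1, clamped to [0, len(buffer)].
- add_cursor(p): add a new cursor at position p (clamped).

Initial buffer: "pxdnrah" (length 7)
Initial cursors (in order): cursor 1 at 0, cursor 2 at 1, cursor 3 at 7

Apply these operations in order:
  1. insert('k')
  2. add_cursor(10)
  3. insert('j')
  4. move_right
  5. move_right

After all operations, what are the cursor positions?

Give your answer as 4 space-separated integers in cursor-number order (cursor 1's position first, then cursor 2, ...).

After op 1 (insert('k')): buffer="kpkxdnrahk" (len 10), cursors c1@1 c2@3 c3@10, authorship 1.2......3
After op 2 (add_cursor(10)): buffer="kpkxdnrahk" (len 10), cursors c1@1 c2@3 c3@10 c4@10, authorship 1.2......3
After op 3 (insert('j')): buffer="kjpkjxdnrahkjj" (len 14), cursors c1@2 c2@5 c3@14 c4@14, authorship 11.22......334
After op 4 (move_right): buffer="kjpkjxdnrahkjj" (len 14), cursors c1@3 c2@6 c3@14 c4@14, authorship 11.22......334
After op 5 (move_right): buffer="kjpkjxdnrahkjj" (len 14), cursors c1@4 c2@7 c3@14 c4@14, authorship 11.22......334

Answer: 4 7 14 14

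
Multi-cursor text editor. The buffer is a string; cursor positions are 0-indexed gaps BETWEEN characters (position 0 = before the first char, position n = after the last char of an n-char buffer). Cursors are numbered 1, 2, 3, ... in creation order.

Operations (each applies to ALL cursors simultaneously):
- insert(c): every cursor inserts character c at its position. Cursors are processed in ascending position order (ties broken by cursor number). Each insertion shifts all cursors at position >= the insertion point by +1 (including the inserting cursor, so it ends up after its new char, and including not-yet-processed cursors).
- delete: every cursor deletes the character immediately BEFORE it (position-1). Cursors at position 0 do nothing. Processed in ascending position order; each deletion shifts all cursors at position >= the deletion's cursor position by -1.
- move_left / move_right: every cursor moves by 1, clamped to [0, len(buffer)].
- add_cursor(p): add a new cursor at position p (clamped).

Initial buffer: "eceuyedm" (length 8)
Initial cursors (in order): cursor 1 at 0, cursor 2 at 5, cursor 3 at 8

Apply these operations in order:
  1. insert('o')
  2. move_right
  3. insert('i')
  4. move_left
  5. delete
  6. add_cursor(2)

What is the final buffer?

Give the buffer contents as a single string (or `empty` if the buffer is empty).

Answer: oiceuyoidmi

Derivation:
After op 1 (insert('o')): buffer="oeceuyoedmo" (len 11), cursors c1@1 c2@7 c3@11, authorship 1.....2...3
After op 2 (move_right): buffer="oeceuyoedmo" (len 11), cursors c1@2 c2@8 c3@11, authorship 1.....2...3
After op 3 (insert('i')): buffer="oeiceuyoeidmoi" (len 14), cursors c1@3 c2@10 c3@14, authorship 1.1....2.2..33
After op 4 (move_left): buffer="oeiceuyoeidmoi" (len 14), cursors c1@2 c2@9 c3@13, authorship 1.1....2.2..33
After op 5 (delete): buffer="oiceuyoidmi" (len 11), cursors c1@1 c2@7 c3@10, authorship 11....22..3
After op 6 (add_cursor(2)): buffer="oiceuyoidmi" (len 11), cursors c1@1 c4@2 c2@7 c3@10, authorship 11....22..3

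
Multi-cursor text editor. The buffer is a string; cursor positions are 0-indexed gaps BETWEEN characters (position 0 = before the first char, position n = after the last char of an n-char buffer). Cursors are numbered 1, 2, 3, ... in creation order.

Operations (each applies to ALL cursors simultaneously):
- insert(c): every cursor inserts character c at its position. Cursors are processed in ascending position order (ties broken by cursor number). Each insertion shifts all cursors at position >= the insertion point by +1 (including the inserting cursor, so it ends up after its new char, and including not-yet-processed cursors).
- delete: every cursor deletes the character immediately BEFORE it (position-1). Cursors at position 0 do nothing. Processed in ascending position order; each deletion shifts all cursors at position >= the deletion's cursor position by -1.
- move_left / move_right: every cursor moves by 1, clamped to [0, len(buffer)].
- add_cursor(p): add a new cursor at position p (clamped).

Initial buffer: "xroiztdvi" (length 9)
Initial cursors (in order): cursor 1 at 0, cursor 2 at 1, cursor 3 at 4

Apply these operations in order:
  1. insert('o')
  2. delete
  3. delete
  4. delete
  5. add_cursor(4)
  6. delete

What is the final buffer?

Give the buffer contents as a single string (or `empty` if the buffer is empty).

After op 1 (insert('o')): buffer="oxoroioztdvi" (len 12), cursors c1@1 c2@3 c3@7, authorship 1.2...3.....
After op 2 (delete): buffer="xroiztdvi" (len 9), cursors c1@0 c2@1 c3@4, authorship .........
After op 3 (delete): buffer="roztdvi" (len 7), cursors c1@0 c2@0 c3@2, authorship .......
After op 4 (delete): buffer="rztdvi" (len 6), cursors c1@0 c2@0 c3@1, authorship ......
After op 5 (add_cursor(4)): buffer="rztdvi" (len 6), cursors c1@0 c2@0 c3@1 c4@4, authorship ......
After op 6 (delete): buffer="ztvi" (len 4), cursors c1@0 c2@0 c3@0 c4@2, authorship ....

Answer: ztvi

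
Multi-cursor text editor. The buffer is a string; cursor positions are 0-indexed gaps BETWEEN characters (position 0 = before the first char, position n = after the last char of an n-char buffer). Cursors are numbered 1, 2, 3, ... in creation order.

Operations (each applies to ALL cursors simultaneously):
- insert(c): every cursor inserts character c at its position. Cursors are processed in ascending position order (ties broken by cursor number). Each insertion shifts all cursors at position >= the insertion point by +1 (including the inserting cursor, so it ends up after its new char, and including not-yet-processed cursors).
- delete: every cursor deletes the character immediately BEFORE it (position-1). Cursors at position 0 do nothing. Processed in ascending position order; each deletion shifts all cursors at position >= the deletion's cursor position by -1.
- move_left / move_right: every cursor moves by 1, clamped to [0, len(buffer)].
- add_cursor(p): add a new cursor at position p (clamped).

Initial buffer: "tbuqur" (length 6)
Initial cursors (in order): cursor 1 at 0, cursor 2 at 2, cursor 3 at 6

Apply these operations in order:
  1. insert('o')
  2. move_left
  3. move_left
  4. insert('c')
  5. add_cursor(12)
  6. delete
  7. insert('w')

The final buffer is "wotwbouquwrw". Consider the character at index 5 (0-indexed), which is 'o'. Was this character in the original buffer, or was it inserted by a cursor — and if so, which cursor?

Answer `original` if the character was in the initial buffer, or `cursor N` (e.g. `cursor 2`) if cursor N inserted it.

After op 1 (insert('o')): buffer="otbouquro" (len 9), cursors c1@1 c2@4 c3@9, authorship 1..2....3
After op 2 (move_left): buffer="otbouquro" (len 9), cursors c1@0 c2@3 c3@8, authorship 1..2....3
After op 3 (move_left): buffer="otbouquro" (len 9), cursors c1@0 c2@2 c3@7, authorship 1..2....3
After op 4 (insert('c')): buffer="cotcbouqucro" (len 12), cursors c1@1 c2@4 c3@10, authorship 11.2.2...3.3
After op 5 (add_cursor(12)): buffer="cotcbouqucro" (len 12), cursors c1@1 c2@4 c3@10 c4@12, authorship 11.2.2...3.3
After op 6 (delete): buffer="otbouqur" (len 8), cursors c1@0 c2@2 c3@7 c4@8, authorship 1..2....
After op 7 (insert('w')): buffer="wotwbouquwrw" (len 12), cursors c1@1 c2@4 c3@10 c4@12, authorship 11.2.2...3.4
Authorship (.=original, N=cursor N): 1 1 . 2 . 2 . . . 3 . 4
Index 5: author = 2

Answer: cursor 2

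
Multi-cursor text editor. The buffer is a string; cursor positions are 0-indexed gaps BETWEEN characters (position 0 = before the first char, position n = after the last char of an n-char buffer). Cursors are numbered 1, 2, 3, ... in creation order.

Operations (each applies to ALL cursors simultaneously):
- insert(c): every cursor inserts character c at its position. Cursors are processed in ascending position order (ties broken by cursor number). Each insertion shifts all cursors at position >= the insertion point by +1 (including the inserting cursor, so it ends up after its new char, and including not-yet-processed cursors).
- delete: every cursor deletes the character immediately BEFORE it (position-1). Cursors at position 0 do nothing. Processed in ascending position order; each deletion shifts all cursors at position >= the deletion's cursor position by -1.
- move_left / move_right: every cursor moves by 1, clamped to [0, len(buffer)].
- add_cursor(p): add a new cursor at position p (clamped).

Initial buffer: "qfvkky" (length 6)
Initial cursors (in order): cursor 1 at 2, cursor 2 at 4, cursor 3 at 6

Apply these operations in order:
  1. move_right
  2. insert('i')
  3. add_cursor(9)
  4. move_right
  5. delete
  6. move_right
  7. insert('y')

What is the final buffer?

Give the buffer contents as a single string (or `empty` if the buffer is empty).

After op 1 (move_right): buffer="qfvkky" (len 6), cursors c1@3 c2@5 c3@6, authorship ......
After op 2 (insert('i')): buffer="qfvikkiyi" (len 9), cursors c1@4 c2@7 c3@9, authorship ...1..2.3
After op 3 (add_cursor(9)): buffer="qfvikkiyi" (len 9), cursors c1@4 c2@7 c3@9 c4@9, authorship ...1..2.3
After op 4 (move_right): buffer="qfvikkiyi" (len 9), cursors c1@5 c2@8 c3@9 c4@9, authorship ...1..2.3
After op 5 (delete): buffer="qfvik" (len 5), cursors c1@4 c2@5 c3@5 c4@5, authorship ...1.
After op 6 (move_right): buffer="qfvik" (len 5), cursors c1@5 c2@5 c3@5 c4@5, authorship ...1.
After op 7 (insert('y')): buffer="qfvikyyyy" (len 9), cursors c1@9 c2@9 c3@9 c4@9, authorship ...1.1234

Answer: qfvikyyyy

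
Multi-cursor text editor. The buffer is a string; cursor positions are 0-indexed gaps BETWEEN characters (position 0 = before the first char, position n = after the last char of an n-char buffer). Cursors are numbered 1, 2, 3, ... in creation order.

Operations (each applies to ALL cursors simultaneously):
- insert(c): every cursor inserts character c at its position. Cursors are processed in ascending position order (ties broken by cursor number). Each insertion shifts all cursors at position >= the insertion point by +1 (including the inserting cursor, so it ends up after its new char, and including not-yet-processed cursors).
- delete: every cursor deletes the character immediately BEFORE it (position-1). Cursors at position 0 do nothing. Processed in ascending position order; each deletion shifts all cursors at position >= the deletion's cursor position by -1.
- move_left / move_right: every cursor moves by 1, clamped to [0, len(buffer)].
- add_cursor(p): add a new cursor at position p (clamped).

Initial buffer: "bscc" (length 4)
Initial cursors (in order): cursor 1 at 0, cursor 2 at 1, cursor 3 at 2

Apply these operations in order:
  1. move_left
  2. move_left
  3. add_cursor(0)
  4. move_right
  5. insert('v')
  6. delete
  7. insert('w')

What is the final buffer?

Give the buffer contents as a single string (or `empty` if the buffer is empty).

Answer: bwwwwscc

Derivation:
After op 1 (move_left): buffer="bscc" (len 4), cursors c1@0 c2@0 c3@1, authorship ....
After op 2 (move_left): buffer="bscc" (len 4), cursors c1@0 c2@0 c3@0, authorship ....
After op 3 (add_cursor(0)): buffer="bscc" (len 4), cursors c1@0 c2@0 c3@0 c4@0, authorship ....
After op 4 (move_right): buffer="bscc" (len 4), cursors c1@1 c2@1 c3@1 c4@1, authorship ....
After op 5 (insert('v')): buffer="bvvvvscc" (len 8), cursors c1@5 c2@5 c3@5 c4@5, authorship .1234...
After op 6 (delete): buffer="bscc" (len 4), cursors c1@1 c2@1 c3@1 c4@1, authorship ....
After op 7 (insert('w')): buffer="bwwwwscc" (len 8), cursors c1@5 c2@5 c3@5 c4@5, authorship .1234...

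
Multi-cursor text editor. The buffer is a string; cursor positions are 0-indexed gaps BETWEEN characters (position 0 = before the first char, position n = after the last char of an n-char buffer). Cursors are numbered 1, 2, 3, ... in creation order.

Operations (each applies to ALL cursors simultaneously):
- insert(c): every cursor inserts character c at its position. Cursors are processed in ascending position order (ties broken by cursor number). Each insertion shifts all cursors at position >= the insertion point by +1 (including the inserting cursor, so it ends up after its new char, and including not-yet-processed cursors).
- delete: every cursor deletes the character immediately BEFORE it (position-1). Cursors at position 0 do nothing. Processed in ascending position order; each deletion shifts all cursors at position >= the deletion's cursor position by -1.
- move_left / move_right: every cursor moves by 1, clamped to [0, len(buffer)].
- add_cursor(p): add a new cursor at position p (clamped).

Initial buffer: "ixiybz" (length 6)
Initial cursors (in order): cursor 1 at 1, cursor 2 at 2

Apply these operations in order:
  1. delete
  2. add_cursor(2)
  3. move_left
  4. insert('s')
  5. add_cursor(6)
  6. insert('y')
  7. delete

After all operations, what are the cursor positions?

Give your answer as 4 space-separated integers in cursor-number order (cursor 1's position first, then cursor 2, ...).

After op 1 (delete): buffer="iybz" (len 4), cursors c1@0 c2@0, authorship ....
After op 2 (add_cursor(2)): buffer="iybz" (len 4), cursors c1@0 c2@0 c3@2, authorship ....
After op 3 (move_left): buffer="iybz" (len 4), cursors c1@0 c2@0 c3@1, authorship ....
After op 4 (insert('s')): buffer="ssisybz" (len 7), cursors c1@2 c2@2 c3@4, authorship 12.3...
After op 5 (add_cursor(6)): buffer="ssisybz" (len 7), cursors c1@2 c2@2 c3@4 c4@6, authorship 12.3...
After op 6 (insert('y')): buffer="ssyyisyybyz" (len 11), cursors c1@4 c2@4 c3@7 c4@10, authorship 1212.33..4.
After op 7 (delete): buffer="ssisybz" (len 7), cursors c1@2 c2@2 c3@4 c4@6, authorship 12.3...

Answer: 2 2 4 6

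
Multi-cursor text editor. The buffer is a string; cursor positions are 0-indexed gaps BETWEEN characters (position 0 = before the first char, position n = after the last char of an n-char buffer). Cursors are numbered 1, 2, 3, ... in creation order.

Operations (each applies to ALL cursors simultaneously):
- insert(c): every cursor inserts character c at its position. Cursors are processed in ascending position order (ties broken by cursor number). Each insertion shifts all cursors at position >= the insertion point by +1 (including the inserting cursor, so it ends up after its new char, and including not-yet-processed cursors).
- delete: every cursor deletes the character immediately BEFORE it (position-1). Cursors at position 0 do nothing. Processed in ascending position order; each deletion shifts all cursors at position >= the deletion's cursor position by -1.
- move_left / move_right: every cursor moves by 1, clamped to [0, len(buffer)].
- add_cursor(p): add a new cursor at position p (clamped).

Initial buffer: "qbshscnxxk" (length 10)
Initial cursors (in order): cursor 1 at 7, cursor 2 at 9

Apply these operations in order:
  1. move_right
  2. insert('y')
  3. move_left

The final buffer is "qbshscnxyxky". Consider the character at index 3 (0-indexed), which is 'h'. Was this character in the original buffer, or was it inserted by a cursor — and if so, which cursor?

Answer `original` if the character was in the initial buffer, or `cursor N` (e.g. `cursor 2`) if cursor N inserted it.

Answer: original

Derivation:
After op 1 (move_right): buffer="qbshscnxxk" (len 10), cursors c1@8 c2@10, authorship ..........
After op 2 (insert('y')): buffer="qbshscnxyxky" (len 12), cursors c1@9 c2@12, authorship ........1..2
After op 3 (move_left): buffer="qbshscnxyxky" (len 12), cursors c1@8 c2@11, authorship ........1..2
Authorship (.=original, N=cursor N): . . . . . . . . 1 . . 2
Index 3: author = original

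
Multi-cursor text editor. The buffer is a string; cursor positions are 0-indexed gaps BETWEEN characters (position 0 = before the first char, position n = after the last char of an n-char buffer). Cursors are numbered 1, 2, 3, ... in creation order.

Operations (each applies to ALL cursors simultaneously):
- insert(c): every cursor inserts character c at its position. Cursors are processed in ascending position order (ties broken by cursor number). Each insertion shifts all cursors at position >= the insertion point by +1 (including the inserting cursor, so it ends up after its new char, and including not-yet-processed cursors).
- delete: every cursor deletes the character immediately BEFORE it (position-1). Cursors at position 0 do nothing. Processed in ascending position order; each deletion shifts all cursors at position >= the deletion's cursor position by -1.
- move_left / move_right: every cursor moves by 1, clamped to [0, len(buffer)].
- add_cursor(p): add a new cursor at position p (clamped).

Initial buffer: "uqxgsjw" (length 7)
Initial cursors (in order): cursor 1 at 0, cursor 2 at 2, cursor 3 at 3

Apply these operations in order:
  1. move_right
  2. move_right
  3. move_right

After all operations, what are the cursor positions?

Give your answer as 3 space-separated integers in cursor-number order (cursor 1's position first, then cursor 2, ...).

After op 1 (move_right): buffer="uqxgsjw" (len 7), cursors c1@1 c2@3 c3@4, authorship .......
After op 2 (move_right): buffer="uqxgsjw" (len 7), cursors c1@2 c2@4 c3@5, authorship .......
After op 3 (move_right): buffer="uqxgsjw" (len 7), cursors c1@3 c2@5 c3@6, authorship .......

Answer: 3 5 6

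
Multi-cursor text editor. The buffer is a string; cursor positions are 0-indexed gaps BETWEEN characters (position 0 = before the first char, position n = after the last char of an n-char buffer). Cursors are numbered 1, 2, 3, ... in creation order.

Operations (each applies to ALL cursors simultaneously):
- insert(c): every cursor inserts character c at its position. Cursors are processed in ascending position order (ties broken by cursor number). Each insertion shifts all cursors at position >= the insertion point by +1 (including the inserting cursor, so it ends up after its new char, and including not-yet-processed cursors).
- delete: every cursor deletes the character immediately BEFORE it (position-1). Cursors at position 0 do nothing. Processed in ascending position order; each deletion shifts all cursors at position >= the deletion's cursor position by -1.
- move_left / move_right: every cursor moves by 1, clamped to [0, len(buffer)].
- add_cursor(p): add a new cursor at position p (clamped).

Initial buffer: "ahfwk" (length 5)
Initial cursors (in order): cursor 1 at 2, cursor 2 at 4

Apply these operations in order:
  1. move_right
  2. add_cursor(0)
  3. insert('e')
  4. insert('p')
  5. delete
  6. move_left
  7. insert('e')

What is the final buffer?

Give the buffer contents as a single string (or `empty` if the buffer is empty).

After op 1 (move_right): buffer="ahfwk" (len 5), cursors c1@3 c2@5, authorship .....
After op 2 (add_cursor(0)): buffer="ahfwk" (len 5), cursors c3@0 c1@3 c2@5, authorship .....
After op 3 (insert('e')): buffer="eahfewke" (len 8), cursors c3@1 c1@5 c2@8, authorship 3...1..2
After op 4 (insert('p')): buffer="epahfepwkep" (len 11), cursors c3@2 c1@7 c2@11, authorship 33...11..22
After op 5 (delete): buffer="eahfewke" (len 8), cursors c3@1 c1@5 c2@8, authorship 3...1..2
After op 6 (move_left): buffer="eahfewke" (len 8), cursors c3@0 c1@4 c2@7, authorship 3...1..2
After op 7 (insert('e')): buffer="eeahfeewkee" (len 11), cursors c3@1 c1@6 c2@10, authorship 33...11..22

Answer: eeahfeewkee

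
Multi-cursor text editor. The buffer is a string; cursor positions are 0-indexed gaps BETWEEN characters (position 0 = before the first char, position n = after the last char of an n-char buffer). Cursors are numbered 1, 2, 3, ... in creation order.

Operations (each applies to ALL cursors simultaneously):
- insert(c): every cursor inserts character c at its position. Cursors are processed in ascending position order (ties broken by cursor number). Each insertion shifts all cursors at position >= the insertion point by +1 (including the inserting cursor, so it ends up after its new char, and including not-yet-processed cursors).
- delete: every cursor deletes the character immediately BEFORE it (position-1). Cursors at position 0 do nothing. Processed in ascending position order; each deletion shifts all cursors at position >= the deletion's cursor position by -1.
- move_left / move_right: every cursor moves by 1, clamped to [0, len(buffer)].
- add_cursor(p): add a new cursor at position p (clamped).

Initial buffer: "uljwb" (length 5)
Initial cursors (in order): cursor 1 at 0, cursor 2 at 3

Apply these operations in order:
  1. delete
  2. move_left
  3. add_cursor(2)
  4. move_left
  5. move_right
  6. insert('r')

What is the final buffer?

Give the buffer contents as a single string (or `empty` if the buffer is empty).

After op 1 (delete): buffer="ulwb" (len 4), cursors c1@0 c2@2, authorship ....
After op 2 (move_left): buffer="ulwb" (len 4), cursors c1@0 c2@1, authorship ....
After op 3 (add_cursor(2)): buffer="ulwb" (len 4), cursors c1@0 c2@1 c3@2, authorship ....
After op 4 (move_left): buffer="ulwb" (len 4), cursors c1@0 c2@0 c3@1, authorship ....
After op 5 (move_right): buffer="ulwb" (len 4), cursors c1@1 c2@1 c3@2, authorship ....
After op 6 (insert('r')): buffer="urrlrwb" (len 7), cursors c1@3 c2@3 c3@5, authorship .12.3..

Answer: urrlrwb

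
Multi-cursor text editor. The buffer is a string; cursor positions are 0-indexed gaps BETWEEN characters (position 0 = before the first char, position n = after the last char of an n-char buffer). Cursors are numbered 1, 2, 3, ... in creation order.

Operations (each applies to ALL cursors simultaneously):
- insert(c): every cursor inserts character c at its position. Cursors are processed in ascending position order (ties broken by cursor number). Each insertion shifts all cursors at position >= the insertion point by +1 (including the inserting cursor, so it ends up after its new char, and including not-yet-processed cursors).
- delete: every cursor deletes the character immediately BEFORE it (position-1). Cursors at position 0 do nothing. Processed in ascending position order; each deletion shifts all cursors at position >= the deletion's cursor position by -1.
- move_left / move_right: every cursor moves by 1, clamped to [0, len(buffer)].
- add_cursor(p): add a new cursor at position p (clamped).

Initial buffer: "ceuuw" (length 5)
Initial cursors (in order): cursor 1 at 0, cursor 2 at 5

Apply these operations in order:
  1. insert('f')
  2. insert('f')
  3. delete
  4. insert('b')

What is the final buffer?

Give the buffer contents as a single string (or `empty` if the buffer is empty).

Answer: fbceuuwfb

Derivation:
After op 1 (insert('f')): buffer="fceuuwf" (len 7), cursors c1@1 c2@7, authorship 1.....2
After op 2 (insert('f')): buffer="ffceuuwff" (len 9), cursors c1@2 c2@9, authorship 11.....22
After op 3 (delete): buffer="fceuuwf" (len 7), cursors c1@1 c2@7, authorship 1.....2
After op 4 (insert('b')): buffer="fbceuuwfb" (len 9), cursors c1@2 c2@9, authorship 11.....22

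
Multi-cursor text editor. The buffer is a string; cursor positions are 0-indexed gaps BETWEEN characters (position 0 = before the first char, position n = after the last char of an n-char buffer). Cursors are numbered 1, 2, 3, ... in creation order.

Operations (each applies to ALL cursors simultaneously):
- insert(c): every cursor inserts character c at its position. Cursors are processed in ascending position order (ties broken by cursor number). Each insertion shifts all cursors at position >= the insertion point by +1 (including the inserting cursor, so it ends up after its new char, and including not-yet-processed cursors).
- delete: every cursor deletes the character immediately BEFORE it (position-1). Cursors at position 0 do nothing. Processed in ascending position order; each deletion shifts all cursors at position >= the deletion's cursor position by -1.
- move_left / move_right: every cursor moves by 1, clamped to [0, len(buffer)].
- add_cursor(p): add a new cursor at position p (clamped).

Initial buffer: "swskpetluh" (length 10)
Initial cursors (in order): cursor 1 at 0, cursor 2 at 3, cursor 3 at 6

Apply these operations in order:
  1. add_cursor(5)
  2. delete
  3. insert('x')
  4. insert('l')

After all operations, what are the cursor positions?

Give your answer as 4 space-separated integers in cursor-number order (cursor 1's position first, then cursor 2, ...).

Answer: 2 6 11 11

Derivation:
After op 1 (add_cursor(5)): buffer="swskpetluh" (len 10), cursors c1@0 c2@3 c4@5 c3@6, authorship ..........
After op 2 (delete): buffer="swktluh" (len 7), cursors c1@0 c2@2 c3@3 c4@3, authorship .......
After op 3 (insert('x')): buffer="xswxkxxtluh" (len 11), cursors c1@1 c2@4 c3@7 c4@7, authorship 1..2.34....
After op 4 (insert('l')): buffer="xlswxlkxxlltluh" (len 15), cursors c1@2 c2@6 c3@11 c4@11, authorship 11..22.3434....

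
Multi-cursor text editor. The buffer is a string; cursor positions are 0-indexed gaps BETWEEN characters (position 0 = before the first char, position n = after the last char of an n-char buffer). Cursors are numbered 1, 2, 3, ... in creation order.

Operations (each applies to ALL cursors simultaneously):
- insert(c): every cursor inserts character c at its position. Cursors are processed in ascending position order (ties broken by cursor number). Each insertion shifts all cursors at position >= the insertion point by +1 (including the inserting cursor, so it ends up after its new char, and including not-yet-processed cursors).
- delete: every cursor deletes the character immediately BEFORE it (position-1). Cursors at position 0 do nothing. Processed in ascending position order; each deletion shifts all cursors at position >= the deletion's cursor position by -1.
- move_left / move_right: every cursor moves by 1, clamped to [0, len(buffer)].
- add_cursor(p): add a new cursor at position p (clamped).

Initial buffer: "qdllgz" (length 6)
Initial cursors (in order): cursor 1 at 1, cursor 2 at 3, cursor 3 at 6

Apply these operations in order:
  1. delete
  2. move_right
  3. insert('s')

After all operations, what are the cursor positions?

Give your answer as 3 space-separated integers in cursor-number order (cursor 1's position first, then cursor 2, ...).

Answer: 2 4 6

Derivation:
After op 1 (delete): buffer="dlg" (len 3), cursors c1@0 c2@1 c3@3, authorship ...
After op 2 (move_right): buffer="dlg" (len 3), cursors c1@1 c2@2 c3@3, authorship ...
After op 3 (insert('s')): buffer="dslsgs" (len 6), cursors c1@2 c2@4 c3@6, authorship .1.2.3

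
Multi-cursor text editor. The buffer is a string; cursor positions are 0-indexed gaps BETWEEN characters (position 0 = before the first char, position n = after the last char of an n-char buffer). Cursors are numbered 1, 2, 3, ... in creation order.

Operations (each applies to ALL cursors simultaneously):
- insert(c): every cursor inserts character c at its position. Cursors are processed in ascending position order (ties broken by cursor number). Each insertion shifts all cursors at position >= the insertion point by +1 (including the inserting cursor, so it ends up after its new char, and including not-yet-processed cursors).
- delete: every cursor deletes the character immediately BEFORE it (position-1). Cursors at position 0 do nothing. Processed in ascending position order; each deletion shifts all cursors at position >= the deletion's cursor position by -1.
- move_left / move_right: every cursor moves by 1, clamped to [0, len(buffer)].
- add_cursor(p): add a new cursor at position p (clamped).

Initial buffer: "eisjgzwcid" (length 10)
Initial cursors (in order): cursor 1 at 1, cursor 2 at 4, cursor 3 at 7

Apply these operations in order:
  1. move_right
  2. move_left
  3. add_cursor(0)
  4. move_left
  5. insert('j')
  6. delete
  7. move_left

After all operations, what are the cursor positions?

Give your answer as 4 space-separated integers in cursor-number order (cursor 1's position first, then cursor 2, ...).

Answer: 0 2 5 0

Derivation:
After op 1 (move_right): buffer="eisjgzwcid" (len 10), cursors c1@2 c2@5 c3@8, authorship ..........
After op 2 (move_left): buffer="eisjgzwcid" (len 10), cursors c1@1 c2@4 c3@7, authorship ..........
After op 3 (add_cursor(0)): buffer="eisjgzwcid" (len 10), cursors c4@0 c1@1 c2@4 c3@7, authorship ..........
After op 4 (move_left): buffer="eisjgzwcid" (len 10), cursors c1@0 c4@0 c2@3 c3@6, authorship ..........
After op 5 (insert('j')): buffer="jjeisjjgzjwcid" (len 14), cursors c1@2 c4@2 c2@6 c3@10, authorship 14...2...3....
After op 6 (delete): buffer="eisjgzwcid" (len 10), cursors c1@0 c4@0 c2@3 c3@6, authorship ..........
After op 7 (move_left): buffer="eisjgzwcid" (len 10), cursors c1@0 c4@0 c2@2 c3@5, authorship ..........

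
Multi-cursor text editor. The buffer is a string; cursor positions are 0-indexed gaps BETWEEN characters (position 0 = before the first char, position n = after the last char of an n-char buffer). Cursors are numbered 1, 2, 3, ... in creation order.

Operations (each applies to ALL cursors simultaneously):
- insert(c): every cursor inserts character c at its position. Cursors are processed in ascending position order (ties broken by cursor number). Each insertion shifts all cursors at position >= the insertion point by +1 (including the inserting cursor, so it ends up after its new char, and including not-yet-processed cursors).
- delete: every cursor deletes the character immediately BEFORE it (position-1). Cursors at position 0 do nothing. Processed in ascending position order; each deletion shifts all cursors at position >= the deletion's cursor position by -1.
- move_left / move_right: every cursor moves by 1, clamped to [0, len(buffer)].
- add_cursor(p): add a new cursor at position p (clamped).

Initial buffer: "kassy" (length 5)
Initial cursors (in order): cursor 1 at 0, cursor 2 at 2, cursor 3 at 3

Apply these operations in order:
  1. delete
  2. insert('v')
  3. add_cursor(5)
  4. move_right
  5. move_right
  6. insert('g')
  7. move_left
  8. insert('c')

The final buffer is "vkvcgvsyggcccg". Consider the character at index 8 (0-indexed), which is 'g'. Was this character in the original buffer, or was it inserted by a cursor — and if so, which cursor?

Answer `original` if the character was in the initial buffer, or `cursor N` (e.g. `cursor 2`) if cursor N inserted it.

Answer: cursor 2

Derivation:
After op 1 (delete): buffer="ksy" (len 3), cursors c1@0 c2@1 c3@1, authorship ...
After op 2 (insert('v')): buffer="vkvvsy" (len 6), cursors c1@1 c2@4 c3@4, authorship 1.23..
After op 3 (add_cursor(5)): buffer="vkvvsy" (len 6), cursors c1@1 c2@4 c3@4 c4@5, authorship 1.23..
After op 4 (move_right): buffer="vkvvsy" (len 6), cursors c1@2 c2@5 c3@5 c4@6, authorship 1.23..
After op 5 (move_right): buffer="vkvvsy" (len 6), cursors c1@3 c2@6 c3@6 c4@6, authorship 1.23..
After op 6 (insert('g')): buffer="vkvgvsyggg" (len 10), cursors c1@4 c2@10 c3@10 c4@10, authorship 1.213..234
After op 7 (move_left): buffer="vkvgvsyggg" (len 10), cursors c1@3 c2@9 c3@9 c4@9, authorship 1.213..234
After op 8 (insert('c')): buffer="vkvcgvsyggcccg" (len 14), cursors c1@4 c2@13 c3@13 c4@13, authorship 1.2113..232344
Authorship (.=original, N=cursor N): 1 . 2 1 1 3 . . 2 3 2 3 4 4
Index 8: author = 2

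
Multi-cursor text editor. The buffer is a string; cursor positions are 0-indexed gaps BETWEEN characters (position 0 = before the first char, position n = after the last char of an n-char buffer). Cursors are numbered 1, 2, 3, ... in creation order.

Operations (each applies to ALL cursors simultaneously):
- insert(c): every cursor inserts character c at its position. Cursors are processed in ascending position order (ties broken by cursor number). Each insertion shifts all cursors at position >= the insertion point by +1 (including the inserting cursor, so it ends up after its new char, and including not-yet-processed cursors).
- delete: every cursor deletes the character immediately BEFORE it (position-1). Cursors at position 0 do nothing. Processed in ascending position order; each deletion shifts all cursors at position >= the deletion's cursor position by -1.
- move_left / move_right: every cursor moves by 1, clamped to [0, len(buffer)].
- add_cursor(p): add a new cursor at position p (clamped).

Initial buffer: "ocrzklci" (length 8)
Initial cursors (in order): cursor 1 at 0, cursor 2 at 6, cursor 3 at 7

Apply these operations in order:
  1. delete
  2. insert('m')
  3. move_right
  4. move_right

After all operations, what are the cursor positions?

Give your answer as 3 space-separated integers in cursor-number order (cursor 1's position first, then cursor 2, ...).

Answer: 3 9 9

Derivation:
After op 1 (delete): buffer="ocrzki" (len 6), cursors c1@0 c2@5 c3@5, authorship ......
After op 2 (insert('m')): buffer="mocrzkmmi" (len 9), cursors c1@1 c2@8 c3@8, authorship 1.....23.
After op 3 (move_right): buffer="mocrzkmmi" (len 9), cursors c1@2 c2@9 c3@9, authorship 1.....23.
After op 4 (move_right): buffer="mocrzkmmi" (len 9), cursors c1@3 c2@9 c3@9, authorship 1.....23.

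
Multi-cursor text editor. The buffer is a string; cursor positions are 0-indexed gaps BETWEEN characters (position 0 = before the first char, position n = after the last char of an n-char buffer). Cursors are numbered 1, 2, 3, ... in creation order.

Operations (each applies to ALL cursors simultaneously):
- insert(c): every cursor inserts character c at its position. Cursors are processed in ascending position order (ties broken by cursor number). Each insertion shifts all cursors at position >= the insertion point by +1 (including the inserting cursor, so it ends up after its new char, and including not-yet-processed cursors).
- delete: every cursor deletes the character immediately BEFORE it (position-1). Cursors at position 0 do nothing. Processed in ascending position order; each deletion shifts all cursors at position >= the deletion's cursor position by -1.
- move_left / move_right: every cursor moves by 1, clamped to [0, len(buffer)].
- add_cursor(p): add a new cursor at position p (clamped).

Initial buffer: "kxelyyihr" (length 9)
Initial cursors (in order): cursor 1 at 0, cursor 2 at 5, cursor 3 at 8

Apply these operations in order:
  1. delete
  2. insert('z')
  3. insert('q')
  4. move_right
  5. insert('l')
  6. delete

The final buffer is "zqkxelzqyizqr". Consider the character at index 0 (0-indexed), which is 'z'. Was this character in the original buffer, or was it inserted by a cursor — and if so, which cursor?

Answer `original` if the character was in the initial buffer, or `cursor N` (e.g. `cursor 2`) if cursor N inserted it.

After op 1 (delete): buffer="kxelyir" (len 7), cursors c1@0 c2@4 c3@6, authorship .......
After op 2 (insert('z')): buffer="zkxelzyizr" (len 10), cursors c1@1 c2@6 c3@9, authorship 1....2..3.
After op 3 (insert('q')): buffer="zqkxelzqyizqr" (len 13), cursors c1@2 c2@8 c3@12, authorship 11....22..33.
After op 4 (move_right): buffer="zqkxelzqyizqr" (len 13), cursors c1@3 c2@9 c3@13, authorship 11....22..33.
After op 5 (insert('l')): buffer="zqklxelzqylizqrl" (len 16), cursors c1@4 c2@11 c3@16, authorship 11.1...22.2.33.3
After op 6 (delete): buffer="zqkxelzqyizqr" (len 13), cursors c1@3 c2@9 c3@13, authorship 11....22..33.
Authorship (.=original, N=cursor N): 1 1 . . . . 2 2 . . 3 3 .
Index 0: author = 1

Answer: cursor 1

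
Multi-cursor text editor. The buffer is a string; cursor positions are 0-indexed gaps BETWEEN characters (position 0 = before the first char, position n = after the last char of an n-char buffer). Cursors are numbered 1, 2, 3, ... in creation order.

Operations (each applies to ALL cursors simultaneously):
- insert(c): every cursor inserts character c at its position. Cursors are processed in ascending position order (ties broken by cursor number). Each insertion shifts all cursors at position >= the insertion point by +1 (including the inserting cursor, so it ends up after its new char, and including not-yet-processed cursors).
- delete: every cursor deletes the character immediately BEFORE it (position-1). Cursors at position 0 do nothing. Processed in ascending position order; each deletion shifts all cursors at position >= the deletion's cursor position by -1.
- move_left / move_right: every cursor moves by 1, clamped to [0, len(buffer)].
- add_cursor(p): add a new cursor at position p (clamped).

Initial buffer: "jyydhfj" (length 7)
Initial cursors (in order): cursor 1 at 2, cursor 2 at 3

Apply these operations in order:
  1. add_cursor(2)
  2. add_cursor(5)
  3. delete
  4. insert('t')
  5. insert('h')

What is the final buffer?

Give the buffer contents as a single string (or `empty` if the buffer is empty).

Answer: ttthhhdthfj

Derivation:
After op 1 (add_cursor(2)): buffer="jyydhfj" (len 7), cursors c1@2 c3@2 c2@3, authorship .......
After op 2 (add_cursor(5)): buffer="jyydhfj" (len 7), cursors c1@2 c3@2 c2@3 c4@5, authorship .......
After op 3 (delete): buffer="dfj" (len 3), cursors c1@0 c2@0 c3@0 c4@1, authorship ...
After op 4 (insert('t')): buffer="tttdtfj" (len 7), cursors c1@3 c2@3 c3@3 c4@5, authorship 123.4..
After op 5 (insert('h')): buffer="ttthhhdthfj" (len 11), cursors c1@6 c2@6 c3@6 c4@9, authorship 123123.44..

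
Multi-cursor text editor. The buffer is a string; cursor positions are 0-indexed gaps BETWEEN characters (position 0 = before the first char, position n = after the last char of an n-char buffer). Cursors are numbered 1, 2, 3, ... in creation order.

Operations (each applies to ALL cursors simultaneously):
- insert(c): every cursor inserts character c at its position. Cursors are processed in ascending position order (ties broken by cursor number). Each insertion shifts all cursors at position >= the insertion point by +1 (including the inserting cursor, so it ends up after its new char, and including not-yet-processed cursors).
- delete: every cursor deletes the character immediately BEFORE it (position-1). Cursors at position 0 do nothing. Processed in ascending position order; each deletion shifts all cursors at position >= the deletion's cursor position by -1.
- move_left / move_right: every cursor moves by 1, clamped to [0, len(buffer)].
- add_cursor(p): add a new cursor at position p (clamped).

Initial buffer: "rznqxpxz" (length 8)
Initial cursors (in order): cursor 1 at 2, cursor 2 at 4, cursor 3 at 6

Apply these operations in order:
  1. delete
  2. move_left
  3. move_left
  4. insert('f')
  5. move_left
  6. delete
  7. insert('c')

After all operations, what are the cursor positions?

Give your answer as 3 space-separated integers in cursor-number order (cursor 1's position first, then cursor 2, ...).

After op 1 (delete): buffer="rnxxz" (len 5), cursors c1@1 c2@2 c3@3, authorship .....
After op 2 (move_left): buffer="rnxxz" (len 5), cursors c1@0 c2@1 c3@2, authorship .....
After op 3 (move_left): buffer="rnxxz" (len 5), cursors c1@0 c2@0 c3@1, authorship .....
After op 4 (insert('f')): buffer="ffrfnxxz" (len 8), cursors c1@2 c2@2 c3@4, authorship 12.3....
After op 5 (move_left): buffer="ffrfnxxz" (len 8), cursors c1@1 c2@1 c3@3, authorship 12.3....
After op 6 (delete): buffer="ffnxxz" (len 6), cursors c1@0 c2@0 c3@1, authorship 23....
After op 7 (insert('c')): buffer="ccfcfnxxz" (len 9), cursors c1@2 c2@2 c3@4, authorship 12233....

Answer: 2 2 4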